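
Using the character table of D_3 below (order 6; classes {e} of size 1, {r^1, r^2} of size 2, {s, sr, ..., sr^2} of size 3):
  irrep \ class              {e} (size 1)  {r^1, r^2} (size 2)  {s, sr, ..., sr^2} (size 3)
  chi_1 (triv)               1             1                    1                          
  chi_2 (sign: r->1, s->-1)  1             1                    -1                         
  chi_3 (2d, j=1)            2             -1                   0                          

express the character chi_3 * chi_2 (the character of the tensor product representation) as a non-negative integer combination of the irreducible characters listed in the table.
chi_3 tensor chi_2 = chi_3 (all other irreducibles have multiplicity 0).

Explanation: The character of a tensor product is the pointwise product (chi_3 * chi_2)(C) = chi_3(C) * chi_2(C):
  {e}: (2)*(1), {r^1, r^2}: (-1)*(1), {s, sr, ..., sr^2}: (0)*(-1)
so (chi_3 * chi_2) takes values
  {e} -> 2, {r^1, r^2} -> -1, {s, sr, ..., sr^2} -> 0.
Now take the inner product of this character with each irreducible chi from the table, <chi_3*chi_2, chi> = (1/6) sum_C |C| (chi_3*chi_2)(C) conj(chi(C)):
  <chi_3*chi_2, chi_1> = (1/6)[1*(2)*conj(1) + 2*(-1)*conj(1) + 3*(0)*conj(1)]
      = (1/6)[(2) + (-2) + (0)] = 0/6 = 0
  <chi_3*chi_2, chi_2> = (1/6)[1*(2)*conj(1) + 2*(-1)*conj(1) + 3*(0)*conj(-1)]
      = (1/6)[(2) + (-2) + (0)] = 0/6 = 0
  <chi_3*chi_2, chi_3> = (1/6)[1*(2)*conj(2) + 2*(-1)*conj(-1) + 3*(0)*conj(0)]
      = (1/6)[(4) + (2) + (0)] = 6/6 = 1
Hence the multiplicities are chi_3: 1. Dimension check: dim(chi_3)*dim(chi_2) = 2*1 = 2 and sum (mult * dim) = 1*2 = 2.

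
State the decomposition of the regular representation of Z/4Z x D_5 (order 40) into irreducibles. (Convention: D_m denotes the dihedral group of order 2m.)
Each irreducible V_i of dimension d_i appears with multiplicity d_i, i.e. rho_reg = (direct sum over all irreducibles V_i) d_i V_i. The irreducible dimensions for Z/4Z x D_5 are 1, 1, 1, 1, 1, 1, 1, 1, 2, 2, 2, 2, 2, 2, 2, 2: 8 irreducibles of dimension 1, each with multiplicity 1; 8 irreducibles of dimension 2, each with multiplicity 2. Total dimension 8*1*1 + 8*2*2 = 40 = |G|.

Justification: General theorem: in the regular representation of a finite group G, each irreducible appears with multiplicity equal to its dimension. Check: dim(rho_reg) = sum d_i^2 = 1 + 1 + 1 + 1 + 1 + 1 + 1 + 1 + 4 + 4 + 4 + 4 + 4 + 4 + 4 + 4 = 40 = |G|.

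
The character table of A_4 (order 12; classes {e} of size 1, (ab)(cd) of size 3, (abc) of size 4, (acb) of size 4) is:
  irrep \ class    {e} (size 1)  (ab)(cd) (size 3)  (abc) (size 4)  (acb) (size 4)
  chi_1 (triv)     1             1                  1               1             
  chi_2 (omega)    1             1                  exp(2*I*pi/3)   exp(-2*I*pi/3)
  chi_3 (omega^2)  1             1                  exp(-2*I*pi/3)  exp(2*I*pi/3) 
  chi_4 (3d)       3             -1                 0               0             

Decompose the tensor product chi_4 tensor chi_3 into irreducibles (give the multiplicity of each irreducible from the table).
chi_4 tensor chi_3 = chi_4 (all other irreducibles have multiplicity 0).

Derivation: The character of a tensor product is the pointwise product (chi_4 * chi_3)(C) = chi_4(C) * chi_3(C):
  {e}: (3)*(1), (ab)(cd): (-1)*(1), (abc): (0)*(exp(-2*I*pi/3)), (acb): (0)*(exp(2*I*pi/3))
so (chi_4 * chi_3) takes values
  {e} -> 3, (ab)(cd) -> -1, (abc) -> 0, (acb) -> 0.
Now take the inner product of this character with each irreducible chi from the table, <chi_4*chi_3, chi> = (1/12) sum_C |C| (chi_4*chi_3)(C) conj(chi(C)):
  <chi_4*chi_3, chi_1> = (1/12)[1*(3)*conj(1) + 3*(-1)*conj(1) + 4*(0)*conj(1) + 4*(0)*conj(1)]
      = (1/12)[(3) + (-3) + (0) + (0)] = 0/12 = 0
  <chi_4*chi_3, chi_2> = (1/12)[1*(3)*conj(1) + 3*(-1)*conj(1) + 4*(0)*conj(exp(2*I*pi/3)) + 4*(0)*conj(exp(-2*I*pi/3))]
      = (1/12)[(3) + (-3) + (0) + (0)] = 0/12 = 0
  <chi_4*chi_3, chi_3> = (1/12)[1*(3)*conj(1) + 3*(-1)*conj(1) + 4*(0)*conj(exp(-2*I*pi/3)) + 4*(0)*conj(exp(2*I*pi/3))]
      = (1/12)[(3) + (-3) + (0) + (0)] = 0/12 = 0
  <chi_4*chi_3, chi_4> = (1/12)[1*(3)*conj(3) + 3*(-1)*conj(-1) + 4*(0)*conj(0) + 4*(0)*conj(0)]
      = (1/12)[(9) + (3) + (0) + (0)] = 12/12 = 1
(Exp terms are combined using exp(i*s)*conj(exp(i*t)) = exp(i*(s-t)), and sums of them are collapsed using the identity that for every m > 1 the m distinct m-th roots of unity sum to 0, e.g. 1 + exp(2*I*pi/3) + exp(-2*I*pi/3) = 0.)
Hence the multiplicities are chi_4: 1. Dimension check: dim(chi_4)*dim(chi_3) = 3*1 = 3 and sum (mult * dim) = 1*3 = 3.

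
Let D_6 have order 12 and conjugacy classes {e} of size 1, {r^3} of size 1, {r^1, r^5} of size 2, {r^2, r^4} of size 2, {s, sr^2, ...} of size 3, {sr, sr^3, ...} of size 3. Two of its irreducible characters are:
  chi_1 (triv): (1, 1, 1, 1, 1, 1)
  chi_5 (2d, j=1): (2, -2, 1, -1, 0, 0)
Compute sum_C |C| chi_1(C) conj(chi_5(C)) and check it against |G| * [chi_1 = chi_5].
Sum = 0; so <chi_1, chi_5> = 0 (distinct irreducibles are orthogonal).

Details: Compute term by term over conjugacy classes (|C| * chi_1(C) * conj(chi_5(C))):
  1*(1)*conj(2) + 1*(1)*conj(-2) + 2*(1)*conj(1) + 2*(1)*conj(-1) + 3*(1)*conj(0) + 3*(1)*conj(0)
  = (2) + (-2) + (2) + (-2) + (0) + (0)
  = 0.
Dividing by |G| = 12 gives 0/12 = 0, matching the row-orthogonality relation <chi_1, chi_5> = [chi_1 = chi_5].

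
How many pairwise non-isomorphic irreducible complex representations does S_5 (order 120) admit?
7

Argument: The number of irreducible complex representations of a finite group equals its number of conjugacy classes. Conjugacy classes in S_5 correspond to cycle types, i.e. partitions of 5; there are p(5) = 7 of them, so S_5 (order 120) has exactly 7 irreducible complex representations.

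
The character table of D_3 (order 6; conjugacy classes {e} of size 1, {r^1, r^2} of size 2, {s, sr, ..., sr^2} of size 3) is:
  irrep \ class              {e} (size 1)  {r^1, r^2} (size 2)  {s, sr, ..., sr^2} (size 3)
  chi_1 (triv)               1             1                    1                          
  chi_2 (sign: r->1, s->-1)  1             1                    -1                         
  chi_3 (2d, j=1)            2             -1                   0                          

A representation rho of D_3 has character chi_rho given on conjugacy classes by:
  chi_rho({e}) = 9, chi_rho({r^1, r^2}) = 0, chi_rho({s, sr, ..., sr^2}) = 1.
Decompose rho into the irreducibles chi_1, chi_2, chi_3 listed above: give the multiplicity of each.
Multiplicities: chi_1: 2, chi_2: 1, chi_3: 3.

Argument: Use <chi_rho, chi> = (1/|G|) sum_C |C| * chi_rho(C) * conj(chi(C)) with |G| = 6 for each irreducible chi in the table:
  <chi_rho, chi_1> = (1/6)[1*(9)*conj(1) + 2*(0)*conj(1) + 3*(1)*conj(1)]
      = (1/6)[(9) + (0) + (3)] = 12/6 = 2
  <chi_rho, chi_2> = (1/6)[1*(9)*conj(1) + 2*(0)*conj(1) + 3*(1)*conj(-1)]
      = (1/6)[(9) + (0) + (-3)] = 6/6 = 1
  <chi_rho, chi_3> = (1/6)[1*(9)*conj(2) + 2*(0)*conj(-1) + 3*(1)*conj(0)]
      = (1/6)[(18) + (0) + (0)] = 18/6 = 3
Dimension check: dim(rho) = sum (mult * dim) = 2*1 + 1*1 + 3*2 = 9 = chi_rho(e) = 9.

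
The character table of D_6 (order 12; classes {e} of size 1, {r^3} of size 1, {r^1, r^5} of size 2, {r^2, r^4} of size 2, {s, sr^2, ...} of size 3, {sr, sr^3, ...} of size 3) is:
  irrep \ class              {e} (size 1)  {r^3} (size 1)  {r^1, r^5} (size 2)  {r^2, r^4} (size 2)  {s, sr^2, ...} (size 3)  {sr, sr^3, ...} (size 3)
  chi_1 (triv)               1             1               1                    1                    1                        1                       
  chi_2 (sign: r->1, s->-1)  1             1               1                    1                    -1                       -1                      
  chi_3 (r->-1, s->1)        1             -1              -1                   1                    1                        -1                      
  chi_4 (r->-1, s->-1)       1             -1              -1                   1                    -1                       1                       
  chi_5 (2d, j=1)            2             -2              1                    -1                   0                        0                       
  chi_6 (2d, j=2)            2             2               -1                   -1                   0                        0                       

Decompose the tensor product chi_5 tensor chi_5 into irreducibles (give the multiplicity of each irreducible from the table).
chi_5 tensor chi_5 = chi_1 + chi_2 + chi_6 (all other irreducibles have multiplicity 0).

Solution. The character of a tensor product is the pointwise product (chi_5 * chi_5)(C) = chi_5(C) * chi_5(C):
  {e}: (2)*(2), {r^3}: (-2)*(-2), {r^1, r^5}: (1)*(1), {r^2, r^4}: (-1)*(-1), {s, sr^2, ...}: (0)*(0), {sr, sr^3, ...}: (0)*(0)
so (chi_5 * chi_5) takes values
  {e} -> 4, {r^3} -> 4, {r^1, r^5} -> 1, {r^2, r^4} -> 1, {s, sr^2, ...} -> 0, {sr, sr^3, ...} -> 0.
Now take the inner product of this character with each irreducible chi from the table, <chi_5*chi_5, chi> = (1/12) sum_C |C| (chi_5*chi_5)(C) conj(chi(C)):
  <chi_5*chi_5, chi_1> = (1/12)[1*(4)*conj(1) + 1*(4)*conj(1) + 2*(1)*conj(1) + 2*(1)*conj(1) + 3*(0)*conj(1) + 3*(0)*conj(1)]
      = (1/12)[(4) + (4) + (2) + (2) + (0) + (0)] = 12/12 = 1
  <chi_5*chi_5, chi_2> = (1/12)[1*(4)*conj(1) + 1*(4)*conj(1) + 2*(1)*conj(1) + 2*(1)*conj(1) + 3*(0)*conj(-1) + 3*(0)*conj(-1)]
      = (1/12)[(4) + (4) + (2) + (2) + (0) + (0)] = 12/12 = 1
  <chi_5*chi_5, chi_3> = (1/12)[1*(4)*conj(1) + 1*(4)*conj(-1) + 2*(1)*conj(-1) + 2*(1)*conj(1) + 3*(0)*conj(1) + 3*(0)*conj(-1)]
      = (1/12)[(4) + (-4) + (-2) + (2) + (0) + (0)] = 0/12 = 0
  <chi_5*chi_5, chi_4> = (1/12)[1*(4)*conj(1) + 1*(4)*conj(-1) + 2*(1)*conj(-1) + 2*(1)*conj(1) + 3*(0)*conj(-1) + 3*(0)*conj(1)]
      = (1/12)[(4) + (-4) + (-2) + (2) + (0) + (0)] = 0/12 = 0
  <chi_5*chi_5, chi_5> = (1/12)[1*(4)*conj(2) + 1*(4)*conj(-2) + 2*(1)*conj(1) + 2*(1)*conj(-1) + 3*(0)*conj(0) + 3*(0)*conj(0)]
      = (1/12)[(8) + (-8) + (2) + (-2) + (0) + (0)] = 0/12 = 0
  <chi_5*chi_5, chi_6> = (1/12)[1*(4)*conj(2) + 1*(4)*conj(2) + 2*(1)*conj(-1) + 2*(1)*conj(-1) + 3*(0)*conj(0) + 3*(0)*conj(0)]
      = (1/12)[(8) + (8) + (-2) + (-2) + (0) + (0)] = 12/12 = 1
Hence the multiplicities are chi_1: 1, chi_2: 1, chi_6: 1. Dimension check: dim(chi_5)*dim(chi_5) = 2*2 = 4 and sum (mult * dim) = 1*1 + 1*1 + 1*2 = 4.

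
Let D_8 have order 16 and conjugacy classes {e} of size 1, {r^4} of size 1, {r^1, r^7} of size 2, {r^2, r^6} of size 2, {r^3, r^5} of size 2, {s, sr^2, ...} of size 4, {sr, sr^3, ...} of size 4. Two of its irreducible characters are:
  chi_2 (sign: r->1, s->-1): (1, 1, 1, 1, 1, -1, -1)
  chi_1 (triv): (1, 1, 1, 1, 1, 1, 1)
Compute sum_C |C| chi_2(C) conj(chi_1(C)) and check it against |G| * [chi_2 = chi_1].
Sum = 0; so <chi_2, chi_1> = 0 (distinct irreducibles are orthogonal).

Solution. Compute term by term over conjugacy classes (|C| * chi_2(C) * conj(chi_1(C))):
  1*(1)*conj(1) + 1*(1)*conj(1) + 2*(1)*conj(1) + 2*(1)*conj(1) + 2*(1)*conj(1) + 4*(-1)*conj(1) + 4*(-1)*conj(1)
  = (1) + (1) + (2) + (2) + (2) + (-4) + (-4)
  = 0.
Dividing by |G| = 16 gives 0/16 = 0, matching the row-orthogonality relation <chi_2, chi_1> = [chi_2 = chi_1].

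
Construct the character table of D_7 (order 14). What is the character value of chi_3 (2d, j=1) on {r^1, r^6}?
Conjugacy classes: {e} of size 1, {r^1, r^6} of size 2, {r^2, r^5} of size 2, {r^3, r^4} of size 2, {s, sr, ..., sr^6} of size 7.
Character table:
  irrep \ class              {e} (size 1)  {r^1, r^6} (size 2)  {r^2, r^5} (size 2)  {r^3, r^4} (size 2)  {s, sr, ..., sr^6} (size 7)
  chi_1 (triv)               1             1                    1                    1                    1                          
  chi_2 (sign: r->1, s->-1)  1             1                    1                    1                    -1                         
  chi_3 (2d, j=1)            2             2*cos(2*pi/7)        -2*cos(3*pi/7)       -2*cos(pi/7)         0                          
  chi_4 (2d, j=2)            2             -2*cos(3*pi/7)       -2*cos(pi/7)         2*cos(2*pi/7)        0                          
  chi_5 (2d, j=3)            2             -2*cos(pi/7)         2*cos(2*pi/7)        -2*cos(3*pi/7)       0                          

Spot check: chi_3 (2d, j=1) on {r^1, r^6} = 2*cos(2*pi/7).

Working: D_7 has order 2*7 = 14 with 5 conjugacy classes, hence 5 irreducibles. Sum of squared dims 1 + 1 + 4 + 4 + 4 = 14 = |G|. Linear characters come from the abelianisation; the 2-dimensional irreps have character r^k -> 2*cos(2*pi*j*k/7), reflections -> 0.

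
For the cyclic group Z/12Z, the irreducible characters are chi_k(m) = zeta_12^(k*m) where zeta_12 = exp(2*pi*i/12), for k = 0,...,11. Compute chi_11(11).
chi_11(11) = zeta_12^121 = exp(I*pi/6)

Reasoning: chi_11(11) = zeta_12^(11*11) = zeta_12^121. Since zeta_12^12 = 1, this equals zeta_12^1 = exp(2*pi*i*1/12) = exp(I*pi/6).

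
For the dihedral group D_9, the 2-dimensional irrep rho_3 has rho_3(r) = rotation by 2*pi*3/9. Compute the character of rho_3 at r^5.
chi_{rho_3}(r^5) = 2*cos(2*pi*3*5/9) = -1

Explanation: rho_3(r^5) is rotation by angle 2*pi*3*5/9, whose trace is 2*cos(2*pi*3*5/9) = -1.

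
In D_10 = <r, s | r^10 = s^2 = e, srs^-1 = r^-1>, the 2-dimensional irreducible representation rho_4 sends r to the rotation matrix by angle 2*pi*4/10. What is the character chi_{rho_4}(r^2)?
chi_{rho_4}(r^2) = 2*cos(2*pi*4*2/10) = -1/2 + sqrt(5)/2

Details: rho_4(r^2) is rotation by angle 2*pi*4*2/10, whose trace is 2*cos(2*pi*4*2/10) = -1/2 + sqrt(5)/2.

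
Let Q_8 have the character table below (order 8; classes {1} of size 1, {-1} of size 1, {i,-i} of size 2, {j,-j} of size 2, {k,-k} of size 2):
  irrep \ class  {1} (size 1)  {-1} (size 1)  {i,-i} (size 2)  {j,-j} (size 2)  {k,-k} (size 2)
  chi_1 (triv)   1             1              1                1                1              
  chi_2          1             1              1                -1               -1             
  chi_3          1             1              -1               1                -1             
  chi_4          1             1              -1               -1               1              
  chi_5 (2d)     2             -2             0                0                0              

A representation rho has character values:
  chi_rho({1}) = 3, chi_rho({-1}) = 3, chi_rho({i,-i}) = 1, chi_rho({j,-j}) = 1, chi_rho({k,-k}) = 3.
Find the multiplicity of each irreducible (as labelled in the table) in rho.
Multiplicities: chi_1: 2, chi_2: 0, chi_3: 0, chi_4: 1, chi_5: 0.

Derivation: Use <chi_rho, chi> = (1/|G|) sum_C |C| * chi_rho(C) * conj(chi(C)) with |G| = 8 for each irreducible chi in the table:
  <chi_rho, chi_1> = (1/8)[1*(3)*conj(1) + 1*(3)*conj(1) + 2*(1)*conj(1) + 2*(1)*conj(1) + 2*(3)*conj(1)]
      = (1/8)[(3) + (3) + (2) + (2) + (6)] = 16/8 = 2
  <chi_rho, chi_2> = (1/8)[1*(3)*conj(1) + 1*(3)*conj(1) + 2*(1)*conj(1) + 2*(1)*conj(-1) + 2*(3)*conj(-1)]
      = (1/8)[(3) + (3) + (2) + (-2) + (-6)] = 0/8 = 0
  <chi_rho, chi_3> = (1/8)[1*(3)*conj(1) + 1*(3)*conj(1) + 2*(1)*conj(-1) + 2*(1)*conj(1) + 2*(3)*conj(-1)]
      = (1/8)[(3) + (3) + (-2) + (2) + (-6)] = 0/8 = 0
  <chi_rho, chi_4> = (1/8)[1*(3)*conj(1) + 1*(3)*conj(1) + 2*(1)*conj(-1) + 2*(1)*conj(-1) + 2*(3)*conj(1)]
      = (1/8)[(3) + (3) + (-2) + (-2) + (6)] = 8/8 = 1
  <chi_rho, chi_5> = (1/8)[1*(3)*conj(2) + 1*(3)*conj(-2) + 2*(1)*conj(0) + 2*(1)*conj(0) + 2*(3)*conj(0)]
      = (1/8)[(6) + (-6) + (0) + (0) + (0)] = 0/8 = 0
Dimension check: dim(rho) = sum (mult * dim) = 2*1 + 0*1 + 0*1 + 1*1 + 0*2 = 3 = chi_rho(e) = 3.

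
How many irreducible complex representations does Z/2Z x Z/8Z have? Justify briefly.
16

Derivation: The number of irreducible complex representations of a finite group equals its number of conjugacy classes. Z/2Z x Z/8Z is abelian of order 16, so every element is its own conjugacy class: 16 classes, so Z/2Z x Z/8Z (order 16) has exactly 16 irreducible complex representations.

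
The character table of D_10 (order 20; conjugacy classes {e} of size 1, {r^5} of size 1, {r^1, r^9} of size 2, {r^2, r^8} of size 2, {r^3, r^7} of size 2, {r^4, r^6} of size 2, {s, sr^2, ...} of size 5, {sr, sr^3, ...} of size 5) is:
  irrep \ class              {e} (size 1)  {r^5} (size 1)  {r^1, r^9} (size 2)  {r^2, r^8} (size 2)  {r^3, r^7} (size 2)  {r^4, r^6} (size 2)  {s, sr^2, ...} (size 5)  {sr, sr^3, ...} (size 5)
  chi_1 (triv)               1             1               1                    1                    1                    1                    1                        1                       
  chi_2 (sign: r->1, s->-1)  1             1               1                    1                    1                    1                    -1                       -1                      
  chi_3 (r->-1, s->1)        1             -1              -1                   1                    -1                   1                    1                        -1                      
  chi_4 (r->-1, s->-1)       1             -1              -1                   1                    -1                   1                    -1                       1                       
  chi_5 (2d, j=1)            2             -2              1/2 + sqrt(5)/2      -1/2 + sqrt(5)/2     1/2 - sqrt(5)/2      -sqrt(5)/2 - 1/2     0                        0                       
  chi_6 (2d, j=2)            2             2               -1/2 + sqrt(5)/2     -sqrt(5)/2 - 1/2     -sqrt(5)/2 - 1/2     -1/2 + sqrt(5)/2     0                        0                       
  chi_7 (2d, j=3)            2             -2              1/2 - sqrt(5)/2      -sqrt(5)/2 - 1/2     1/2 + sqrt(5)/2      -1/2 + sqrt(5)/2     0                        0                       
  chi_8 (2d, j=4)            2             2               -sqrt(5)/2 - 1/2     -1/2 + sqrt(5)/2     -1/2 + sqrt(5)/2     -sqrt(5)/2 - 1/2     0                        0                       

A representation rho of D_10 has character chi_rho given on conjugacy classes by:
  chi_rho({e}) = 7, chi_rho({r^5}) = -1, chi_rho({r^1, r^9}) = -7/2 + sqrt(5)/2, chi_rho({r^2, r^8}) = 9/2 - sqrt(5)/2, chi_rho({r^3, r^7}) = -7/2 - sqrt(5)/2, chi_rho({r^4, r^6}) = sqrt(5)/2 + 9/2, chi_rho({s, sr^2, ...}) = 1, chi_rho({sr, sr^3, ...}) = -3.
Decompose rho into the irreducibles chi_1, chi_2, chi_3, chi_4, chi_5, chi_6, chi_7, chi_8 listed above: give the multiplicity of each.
Multiplicities: chi_1: 0, chi_2: 1, chi_3: 3, chi_4: 1, chi_5: 0, chi_6: 1, chi_7: 0, chi_8: 0.

Derivation: Use <chi_rho, chi> = (1/|G|) sum_C |C| * chi_rho(C) * conj(chi(C)) with |G| = 20 for each irreducible chi in the table:
  <chi_rho, chi_1> = (1/20)[1*(7)*conj(1) + 1*(-1)*conj(1) + 2*(-7/2 + sqrt(5)/2)*conj(1) + 2*(9/2 - sqrt(5)/2)*conj(1) + 2*(-7/2 - sqrt(5)/2)*conj(1) + 2*(sqrt(5)/2 + 9/2)*conj(1) + 5*(1)*conj(1) + 5*(-3)*conj(1)]
      = (1/20)[(7) + (-1) + (-7 + sqrt(5)) + (9 - sqrt(5)) + (-7 - sqrt(5)) + (sqrt(5) + 9) + (5) + (-15)] = 0/20 = 0
  <chi_rho, chi_2> = (1/20)[1*(7)*conj(1) + 1*(-1)*conj(1) + 2*(-7/2 + sqrt(5)/2)*conj(1) + 2*(9/2 - sqrt(5)/2)*conj(1) + 2*(-7/2 - sqrt(5)/2)*conj(1) + 2*(sqrt(5)/2 + 9/2)*conj(1) + 5*(1)*conj(-1) + 5*(-3)*conj(-1)]
      = (1/20)[(7) + (-1) + (-7 + sqrt(5)) + (9 - sqrt(5)) + (-7 - sqrt(5)) + (sqrt(5) + 9) + (-5) + (15)] = 20/20 = 1
  <chi_rho, chi_3> = (1/20)[1*(7)*conj(1) + 1*(-1)*conj(-1) + 2*(-7/2 + sqrt(5)/2)*conj(-1) + 2*(9/2 - sqrt(5)/2)*conj(1) + 2*(-7/2 - sqrt(5)/2)*conj(-1) + 2*(sqrt(5)/2 + 9/2)*conj(1) + 5*(1)*conj(1) + 5*(-3)*conj(-1)]
      = (1/20)[(7) + (1) + (7 - sqrt(5)) + (9 - sqrt(5)) + (sqrt(5) + 7) + (sqrt(5) + 9) + (5) + (15)] = 60/20 = 3
  <chi_rho, chi_4> = (1/20)[1*(7)*conj(1) + 1*(-1)*conj(-1) + 2*(-7/2 + sqrt(5)/2)*conj(-1) + 2*(9/2 - sqrt(5)/2)*conj(1) + 2*(-7/2 - sqrt(5)/2)*conj(-1) + 2*(sqrt(5)/2 + 9/2)*conj(1) + 5*(1)*conj(-1) + 5*(-3)*conj(1)]
      = (1/20)[(7) + (1) + (7 - sqrt(5)) + (9 - sqrt(5)) + (sqrt(5) + 7) + (sqrt(5) + 9) + (-5) + (-15)] = 20/20 = 1
  <chi_rho, chi_5> = (1/20)[1*(7)*conj(2) + 1*(-1)*conj(-2) + 2*(-7/2 + sqrt(5)/2)*conj(1/2 + sqrt(5)/2) + 2*(9/2 - sqrt(5)/2)*conj(-1/2 + sqrt(5)/2) + 2*(-7/2 - sqrt(5)/2)*conj(1/2 - sqrt(5)/2) + 2*(sqrt(5)/2 + 9/2)*conj(-sqrt(5)/2 - 1/2) + 5*(1)*conj(0) + 5*(-3)*conj(0)]
      = (1/20)[(14) + (2) + (-3*sqrt(5) - 1) + (-7 + 5*sqrt(5)) + (-1 + 3*sqrt(5)) + (-5*sqrt(5) - 7) + (0) + (0)] = 0/20 = 0
  <chi_rho, chi_6> = (1/20)[1*(7)*conj(2) + 1*(-1)*conj(2) + 2*(-7/2 + sqrt(5)/2)*conj(-1/2 + sqrt(5)/2) + 2*(9/2 - sqrt(5)/2)*conj(-sqrt(5)/2 - 1/2) + 2*(-7/2 - sqrt(5)/2)*conj(-sqrt(5)/2 - 1/2) + 2*(sqrt(5)/2 + 9/2)*conj(-1/2 + sqrt(5)/2) + 5*(1)*conj(0) + 5*(-3)*conj(0)]
      = (1/20)[(14) + (-2) + (6 - 4*sqrt(5)) + (-4*sqrt(5) - 2) + (6 + 4*sqrt(5)) + (-2 + 4*sqrt(5)) + (0) + (0)] = 20/20 = 1
  <chi_rho, chi_7> = (1/20)[1*(7)*conj(2) + 1*(-1)*conj(-2) + 2*(-7/2 + sqrt(5)/2)*conj(1/2 - sqrt(5)/2) + 2*(9/2 - sqrt(5)/2)*conj(-sqrt(5)/2 - 1/2) + 2*(-7/2 - sqrt(5)/2)*conj(1/2 + sqrt(5)/2) + 2*(sqrt(5)/2 + 9/2)*conj(-1/2 + sqrt(5)/2) + 5*(1)*conj(0) + 5*(-3)*conj(0)]
      = (1/20)[(14) + (2) + (-6 + 4*sqrt(5)) + (-4*sqrt(5) - 2) + (-4*sqrt(5) - 6) + (-2 + 4*sqrt(5)) + (0) + (0)] = 0/20 = 0
  <chi_rho, chi_8> = (1/20)[1*(7)*conj(2) + 1*(-1)*conj(2) + 2*(-7/2 + sqrt(5)/2)*conj(-sqrt(5)/2 - 1/2) + 2*(9/2 - sqrt(5)/2)*conj(-1/2 + sqrt(5)/2) + 2*(-7/2 - sqrt(5)/2)*conj(-1/2 + sqrt(5)/2) + 2*(sqrt(5)/2 + 9/2)*conj(-sqrt(5)/2 - 1/2) + 5*(1)*conj(0) + 5*(-3)*conj(0)]
      = (1/20)[(14) + (-2) + (1 + 3*sqrt(5)) + (-7 + 5*sqrt(5)) + (1 - 3*sqrt(5)) + (-5*sqrt(5) - 7) + (0) + (0)] = 0/20 = 0
Dimension check: dim(rho) = sum (mult * dim) = 0*1 + 1*1 + 3*1 + 1*1 + 0*2 + 1*2 + 0*2 + 0*2 = 7 = chi_rho(e) = 7.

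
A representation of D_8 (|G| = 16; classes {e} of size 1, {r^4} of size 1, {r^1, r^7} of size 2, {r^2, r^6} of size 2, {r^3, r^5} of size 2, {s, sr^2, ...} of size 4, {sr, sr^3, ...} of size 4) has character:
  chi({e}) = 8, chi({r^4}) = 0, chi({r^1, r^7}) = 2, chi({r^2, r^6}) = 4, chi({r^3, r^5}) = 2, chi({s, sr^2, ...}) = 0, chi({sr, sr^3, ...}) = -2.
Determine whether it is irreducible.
Not irreducible (reducible): <chi, chi> = 8 > 1.

Why: <chi, chi> = (1/|G|) sum_C |C| * |chi(C)|^2 = (1/16)[1*|8|^2 + 1*|0|^2 + 2*|2|^2 + 2*|4|^2 + 2*|2|^2 + 4*|0|^2 + 4*|-2|^2]
  = (1/16)[(64) + (0) + (8) + (32) + (8) + (0) + (16)] = 128/16 = 8.
A character is irreducible iff <chi, chi> = 1, so this representation is reducible.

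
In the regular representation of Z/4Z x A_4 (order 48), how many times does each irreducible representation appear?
Each irreducible V_i of dimension d_i appears with multiplicity d_i, i.e. rho_reg = (direct sum over all irreducibles V_i) d_i V_i. The irreducible dimensions for Z/4Z x A_4 are 1, 1, 1, 1, 1, 1, 1, 1, 1, 1, 1, 1, 3, 3, 3, 3: 12 irreducibles of dimension 1, each with multiplicity 1; 4 irreducibles of dimension 3, each with multiplicity 3. Total dimension 12*1*1 + 4*3*3 = 48 = |G|.

Proof sketch: General theorem: in the regular representation of a finite group G, each irreducible appears with multiplicity equal to its dimension. Check: dim(rho_reg) = sum d_i^2 = 1 + 1 + 1 + 1 + 1 + 1 + 1 + 1 + 1 + 1 + 1 + 1 + 9 + 9 + 9 + 9 = 48 = |G|.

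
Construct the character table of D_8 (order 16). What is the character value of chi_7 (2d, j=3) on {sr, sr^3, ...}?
Conjugacy classes: {e} of size 1, {r^4} of size 1, {r^1, r^7} of size 2, {r^2, r^6} of size 2, {r^3, r^5} of size 2, {s, sr^2, ...} of size 4, {sr, sr^3, ...} of size 4.
Character table:
  irrep \ class              {e} (size 1)  {r^4} (size 1)  {r^1, r^7} (size 2)  {r^2, r^6} (size 2)  {r^3, r^5} (size 2)  {s, sr^2, ...} (size 4)  {sr, sr^3, ...} (size 4)
  chi_1 (triv)               1             1               1                    1                    1                    1                        1                       
  chi_2 (sign: r->1, s->-1)  1             1               1                    1                    1                    -1                       -1                      
  chi_3 (r->-1, s->1)        1             1               -1                   1                    -1                   1                        -1                      
  chi_4 (r->-1, s->-1)       1             1               -1                   1                    -1                   -1                       1                       
  chi_5 (2d, j=1)            2             -2              sqrt(2)              0                    -sqrt(2)             0                        0                       
  chi_6 (2d, j=2)            2             2               0                    -2                   0                    0                        0                       
  chi_7 (2d, j=3)            2             -2              -sqrt(2)             0                    sqrt(2)              0                        0                       

Spot check: chi_7 (2d, j=3) on {sr, sr^3, ...} = 0.

Explanation: D_8 has order 2*8 = 16 with 7 conjugacy classes, hence 7 irreducibles. Sum of squared dims 1 + 1 + 1 + 1 + 4 + 4 + 4 = 16 = |G|. Linear characters come from the abelianisation; the 2-dimensional irreps have character r^k -> 2*cos(2*pi*j*k/8), reflections -> 0.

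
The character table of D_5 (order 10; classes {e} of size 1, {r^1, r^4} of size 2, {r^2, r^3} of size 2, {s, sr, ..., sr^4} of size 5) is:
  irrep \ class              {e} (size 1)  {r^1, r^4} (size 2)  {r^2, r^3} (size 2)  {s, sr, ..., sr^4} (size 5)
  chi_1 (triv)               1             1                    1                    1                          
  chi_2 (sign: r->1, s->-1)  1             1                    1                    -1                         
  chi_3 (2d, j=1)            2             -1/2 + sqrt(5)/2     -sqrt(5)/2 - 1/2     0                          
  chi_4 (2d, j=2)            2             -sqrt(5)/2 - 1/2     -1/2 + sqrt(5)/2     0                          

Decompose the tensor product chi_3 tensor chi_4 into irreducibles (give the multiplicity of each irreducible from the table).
chi_3 tensor chi_4 = chi_3 + chi_4 (all other irreducibles have multiplicity 0).

Solution. The character of a tensor product is the pointwise product (chi_3 * chi_4)(C) = chi_3(C) * chi_4(C):
  {e}: (2)*(2), {r^1, r^4}: (-1/2 + sqrt(5)/2)*(-sqrt(5)/2 - 1/2), {r^2, r^3}: (-sqrt(5)/2 - 1/2)*(-1/2 + sqrt(5)/2), {s, sr, ..., sr^4}: (0)*(0)
so (chi_3 * chi_4) takes values
  {e} -> 4, {r^1, r^4} -> -1, {r^2, r^3} -> -1, {s, sr, ..., sr^4} -> 0.
Now take the inner product of this character with each irreducible chi from the table, <chi_3*chi_4, chi> = (1/10) sum_C |C| (chi_3*chi_4)(C) conj(chi(C)):
  <chi_3*chi_4, chi_1> = (1/10)[1*(4)*conj(1) + 2*(-1)*conj(1) + 2*(-1)*conj(1) + 5*(0)*conj(1)]
      = (1/10)[(4) + (-2) + (-2) + (0)] = 0/10 = 0
  <chi_3*chi_4, chi_2> = (1/10)[1*(4)*conj(1) + 2*(-1)*conj(1) + 2*(-1)*conj(1) + 5*(0)*conj(-1)]
      = (1/10)[(4) + (-2) + (-2) + (0)] = 0/10 = 0
  <chi_3*chi_4, chi_3> = (1/10)[1*(4)*conj(2) + 2*(-1)*conj(-1/2 + sqrt(5)/2) + 2*(-1)*conj(-sqrt(5)/2 - 1/2) + 5*(0)*conj(0)]
      = (1/10)[(8) + (1 - sqrt(5)) + (1 + sqrt(5)) + (0)] = 10/10 = 1
  <chi_3*chi_4, chi_4> = (1/10)[1*(4)*conj(2) + 2*(-1)*conj(-sqrt(5)/2 - 1/2) + 2*(-1)*conj(-1/2 + sqrt(5)/2) + 5*(0)*conj(0)]
      = (1/10)[(8) + (1 + sqrt(5)) + (1 - sqrt(5)) + (0)] = 10/10 = 1
Hence the multiplicities are chi_3: 1, chi_4: 1. Dimension check: dim(chi_3)*dim(chi_4) = 2*2 = 4 and sum (mult * dim) = 1*2 + 1*2 = 4.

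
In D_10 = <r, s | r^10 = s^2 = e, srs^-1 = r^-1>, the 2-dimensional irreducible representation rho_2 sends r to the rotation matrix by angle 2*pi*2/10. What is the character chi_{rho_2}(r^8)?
chi_{rho_2}(r^8) = 2*cos(2*pi*2*8/10) = -sqrt(5)/2 - 1/2

Argument: rho_2(r^8) is rotation by angle 2*pi*2*8/10, whose trace is 2*cos(2*pi*2*8/10) = -sqrt(5)/2 - 1/2.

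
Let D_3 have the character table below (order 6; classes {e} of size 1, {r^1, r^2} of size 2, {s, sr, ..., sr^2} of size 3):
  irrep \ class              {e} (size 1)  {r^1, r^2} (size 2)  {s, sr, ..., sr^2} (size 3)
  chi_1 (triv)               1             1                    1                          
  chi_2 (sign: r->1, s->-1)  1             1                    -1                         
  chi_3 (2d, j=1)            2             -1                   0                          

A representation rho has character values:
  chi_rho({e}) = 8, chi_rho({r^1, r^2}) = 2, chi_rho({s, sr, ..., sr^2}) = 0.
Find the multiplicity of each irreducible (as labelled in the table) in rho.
Multiplicities: chi_1: 2, chi_2: 2, chi_3: 2.

Details: Use <chi_rho, chi> = (1/|G|) sum_C |C| * chi_rho(C) * conj(chi(C)) with |G| = 6 for each irreducible chi in the table:
  <chi_rho, chi_1> = (1/6)[1*(8)*conj(1) + 2*(2)*conj(1) + 3*(0)*conj(1)]
      = (1/6)[(8) + (4) + (0)] = 12/6 = 2
  <chi_rho, chi_2> = (1/6)[1*(8)*conj(1) + 2*(2)*conj(1) + 3*(0)*conj(-1)]
      = (1/6)[(8) + (4) + (0)] = 12/6 = 2
  <chi_rho, chi_3> = (1/6)[1*(8)*conj(2) + 2*(2)*conj(-1) + 3*(0)*conj(0)]
      = (1/6)[(16) + (-4) + (0)] = 12/6 = 2
Dimension check: dim(rho) = sum (mult * dim) = 2*1 + 2*1 + 2*2 = 8 = chi_rho(e) = 8.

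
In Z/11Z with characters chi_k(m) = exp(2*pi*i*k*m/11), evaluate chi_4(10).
chi_4(10) = zeta_11^40 = exp(-8*I*pi/11)

Justification: chi_4(10) = zeta_11^(4*10) = zeta_11^40. Since zeta_11^11 = 1, this equals zeta_11^7 = exp(2*pi*i*7/11) = exp(-8*I*pi/11).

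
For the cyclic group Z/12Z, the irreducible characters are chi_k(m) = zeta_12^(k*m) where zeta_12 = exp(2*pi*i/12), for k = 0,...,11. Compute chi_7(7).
chi_7(7) = zeta_12^49 = exp(I*pi/6)

Reasoning: chi_7(7) = zeta_12^(7*7) = zeta_12^49. Since zeta_12^12 = 1, this equals zeta_12^1 = exp(2*pi*i*1/12) = exp(I*pi/6).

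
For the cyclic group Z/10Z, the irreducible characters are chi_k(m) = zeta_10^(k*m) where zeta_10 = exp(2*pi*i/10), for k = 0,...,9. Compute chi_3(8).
chi_3(8) = zeta_10^24 = exp(4*I*pi/5)

chi_3(8) = zeta_10^(3*8) = zeta_10^24. Since zeta_10^10 = 1, this equals zeta_10^4 = exp(2*pi*i*4/10) = exp(4*I*pi/5).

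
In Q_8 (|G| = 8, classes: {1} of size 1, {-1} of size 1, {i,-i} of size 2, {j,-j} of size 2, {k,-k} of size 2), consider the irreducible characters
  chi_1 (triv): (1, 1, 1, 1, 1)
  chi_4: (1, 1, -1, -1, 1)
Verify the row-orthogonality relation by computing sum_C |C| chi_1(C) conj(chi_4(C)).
Sum = 0; so <chi_1, chi_4> = 0 (distinct irreducibles are orthogonal).

Explanation: Compute term by term over conjugacy classes (|C| * chi_1(C) * conj(chi_4(C))):
  1*(1)*conj(1) + 1*(1)*conj(1) + 2*(1)*conj(-1) + 2*(1)*conj(-1) + 2*(1)*conj(1)
  = (1) + (1) + (-2) + (-2) + (2)
  = 0.
Dividing by |G| = 8 gives 0/8 = 0, matching the row-orthogonality relation <chi_1, chi_4> = [chi_1 = chi_4].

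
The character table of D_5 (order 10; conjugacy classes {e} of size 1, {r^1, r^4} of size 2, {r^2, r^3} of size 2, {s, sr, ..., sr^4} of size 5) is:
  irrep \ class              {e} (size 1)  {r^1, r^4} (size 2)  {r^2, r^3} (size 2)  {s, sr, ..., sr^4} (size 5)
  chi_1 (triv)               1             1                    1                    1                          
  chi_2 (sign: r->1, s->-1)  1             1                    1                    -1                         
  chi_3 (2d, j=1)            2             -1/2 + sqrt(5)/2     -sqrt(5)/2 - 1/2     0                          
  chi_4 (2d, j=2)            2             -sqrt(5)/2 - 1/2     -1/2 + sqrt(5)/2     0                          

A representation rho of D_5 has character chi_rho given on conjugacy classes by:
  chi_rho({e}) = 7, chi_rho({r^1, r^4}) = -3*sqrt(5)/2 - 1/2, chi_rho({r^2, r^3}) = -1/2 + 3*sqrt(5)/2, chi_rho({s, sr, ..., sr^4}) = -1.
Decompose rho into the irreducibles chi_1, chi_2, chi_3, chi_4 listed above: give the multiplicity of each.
Multiplicities: chi_1: 0, chi_2: 1, chi_3: 0, chi_4: 3.

Why: Use <chi_rho, chi> = (1/|G|) sum_C |C| * chi_rho(C) * conj(chi(C)) with |G| = 10 for each irreducible chi in the table:
  <chi_rho, chi_1> = (1/10)[1*(7)*conj(1) + 2*(-3*sqrt(5)/2 - 1/2)*conj(1) + 2*(-1/2 + 3*sqrt(5)/2)*conj(1) + 5*(-1)*conj(1)]
      = (1/10)[(7) + (-3*sqrt(5) - 1) + (-1 + 3*sqrt(5)) + (-5)] = 0/10 = 0
  <chi_rho, chi_2> = (1/10)[1*(7)*conj(1) + 2*(-3*sqrt(5)/2 - 1/2)*conj(1) + 2*(-1/2 + 3*sqrt(5)/2)*conj(1) + 5*(-1)*conj(-1)]
      = (1/10)[(7) + (-3*sqrt(5) - 1) + (-1 + 3*sqrt(5)) + (5)] = 10/10 = 1
  <chi_rho, chi_3> = (1/10)[1*(7)*conj(2) + 2*(-3*sqrt(5)/2 - 1/2)*conj(-1/2 + sqrt(5)/2) + 2*(-1/2 + 3*sqrt(5)/2)*conj(-sqrt(5)/2 - 1/2) + 5*(-1)*conj(0)]
      = (1/10)[(14) + (-7 + sqrt(5)) + (-7 - sqrt(5)) + (0)] = 0/10 = 0
  <chi_rho, chi_4> = (1/10)[1*(7)*conj(2) + 2*(-3*sqrt(5)/2 - 1/2)*conj(-sqrt(5)/2 - 1/2) + 2*(-1/2 + 3*sqrt(5)/2)*conj(-1/2 + sqrt(5)/2) + 5*(-1)*conj(0)]
      = (1/10)[(14) + (2*sqrt(5) + 8) + (8 - 2*sqrt(5)) + (0)] = 30/10 = 3
Dimension check: dim(rho) = sum (mult * dim) = 0*1 + 1*1 + 0*2 + 3*2 = 7 = chi_rho(e) = 7.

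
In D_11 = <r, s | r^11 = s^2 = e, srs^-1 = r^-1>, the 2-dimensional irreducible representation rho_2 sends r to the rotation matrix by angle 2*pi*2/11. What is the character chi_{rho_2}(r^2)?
chi_{rho_2}(r^2) = 2*cos(2*pi*2*2/11) = -2*cos(3*pi/11)

Reasoning: rho_2(r^2) is rotation by angle 2*pi*2*2/11, whose trace is 2*cos(2*pi*2*2/11) = -2*cos(3*pi/11).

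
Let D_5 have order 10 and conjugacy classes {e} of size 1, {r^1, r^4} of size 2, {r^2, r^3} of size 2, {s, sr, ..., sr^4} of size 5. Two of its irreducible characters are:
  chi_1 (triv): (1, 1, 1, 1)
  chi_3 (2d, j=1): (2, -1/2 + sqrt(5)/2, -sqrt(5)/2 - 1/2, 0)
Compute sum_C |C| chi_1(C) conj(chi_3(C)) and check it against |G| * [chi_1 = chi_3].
Sum = 0; so <chi_1, chi_3> = 0 (distinct irreducibles are orthogonal).

Working: Compute term by term over conjugacy classes (|C| * chi_1(C) * conj(chi_3(C))):
  1*(1)*conj(2) + 2*(1)*conj(-1/2 + sqrt(5)/2) + 2*(1)*conj(-sqrt(5)/2 - 1/2) + 5*(1)*conj(0)
  = (2) + (-1 + sqrt(5)) + (-sqrt(5) - 1) + (0)
  = 0.
Dividing by |G| = 10 gives 0/10 = 0, matching the row-orthogonality relation <chi_1, chi_3> = [chi_1 = chi_3].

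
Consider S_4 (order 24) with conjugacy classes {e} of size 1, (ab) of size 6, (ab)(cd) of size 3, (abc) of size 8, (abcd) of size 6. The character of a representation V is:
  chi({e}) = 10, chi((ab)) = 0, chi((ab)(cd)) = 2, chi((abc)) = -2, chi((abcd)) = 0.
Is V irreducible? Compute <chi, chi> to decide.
Not irreducible (reducible): <chi, chi> = 6 > 1.

Proof sketch: <chi, chi> = (1/|G|) sum_C |C| * |chi(C)|^2 = (1/24)[1*|10|^2 + 6*|0|^2 + 3*|2|^2 + 8*|-2|^2 + 6*|0|^2]
  = (1/24)[(100) + (0) + (12) + (32) + (0)] = 144/24 = 6.
A character is irreducible iff <chi, chi> = 1, so this representation is reducible.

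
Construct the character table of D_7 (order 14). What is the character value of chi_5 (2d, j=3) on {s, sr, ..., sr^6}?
Conjugacy classes: {e} of size 1, {r^1, r^6} of size 2, {r^2, r^5} of size 2, {r^3, r^4} of size 2, {s, sr, ..., sr^6} of size 7.
Character table:
  irrep \ class              {e} (size 1)  {r^1, r^6} (size 2)  {r^2, r^5} (size 2)  {r^3, r^4} (size 2)  {s, sr, ..., sr^6} (size 7)
  chi_1 (triv)               1             1                    1                    1                    1                          
  chi_2 (sign: r->1, s->-1)  1             1                    1                    1                    -1                         
  chi_3 (2d, j=1)            2             2*cos(2*pi/7)        -2*cos(3*pi/7)       -2*cos(pi/7)         0                          
  chi_4 (2d, j=2)            2             -2*cos(3*pi/7)       -2*cos(pi/7)         2*cos(2*pi/7)        0                          
  chi_5 (2d, j=3)            2             -2*cos(pi/7)         2*cos(2*pi/7)        -2*cos(3*pi/7)       0                          

Spot check: chi_5 (2d, j=3) on {s, sr, ..., sr^6} = 0.

Proof sketch: D_7 has order 2*7 = 14 with 5 conjugacy classes, hence 5 irreducibles. Sum of squared dims 1 + 1 + 4 + 4 + 4 = 14 = |G|. Linear characters come from the abelianisation; the 2-dimensional irreps have character r^k -> 2*cos(2*pi*j*k/7), reflections -> 0.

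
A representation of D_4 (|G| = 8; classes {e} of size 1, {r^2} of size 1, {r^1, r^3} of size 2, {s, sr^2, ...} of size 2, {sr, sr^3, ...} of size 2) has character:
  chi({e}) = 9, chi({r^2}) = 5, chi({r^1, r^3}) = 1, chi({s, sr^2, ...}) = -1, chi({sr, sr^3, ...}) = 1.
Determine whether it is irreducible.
Not irreducible (reducible): <chi, chi> = 14 > 1.

<chi, chi> = (1/|G|) sum_C |C| * |chi(C)|^2 = (1/8)[1*|9|^2 + 1*|5|^2 + 2*|1|^2 + 2*|-1|^2 + 2*|1|^2]
  = (1/8)[(81) + (25) + (2) + (2) + (2)] = 112/8 = 14.
A character is irreducible iff <chi, chi> = 1, so this representation is reducible.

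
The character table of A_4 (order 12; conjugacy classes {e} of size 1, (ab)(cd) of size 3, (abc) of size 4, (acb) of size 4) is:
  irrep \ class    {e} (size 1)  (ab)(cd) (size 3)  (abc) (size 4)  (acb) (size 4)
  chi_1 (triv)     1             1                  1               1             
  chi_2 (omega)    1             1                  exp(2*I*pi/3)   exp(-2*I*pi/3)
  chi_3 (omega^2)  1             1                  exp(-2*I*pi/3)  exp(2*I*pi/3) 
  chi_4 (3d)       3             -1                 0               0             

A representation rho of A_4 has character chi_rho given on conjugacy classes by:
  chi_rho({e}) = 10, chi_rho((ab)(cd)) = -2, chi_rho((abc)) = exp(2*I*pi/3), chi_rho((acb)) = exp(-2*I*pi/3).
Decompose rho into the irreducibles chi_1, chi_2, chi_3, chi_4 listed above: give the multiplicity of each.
Multiplicities: chi_1: 0, chi_2: 1, chi_3: 0, chi_4: 3.

Derivation: Use <chi_rho, chi> = (1/|G|) sum_C |C| * chi_rho(C) * conj(chi(C)) with |G| = 12 for each irreducible chi in the table:
  <chi_rho, chi_1> = (1/12)[1*(10)*conj(1) + 3*(-2)*conj(1) + 4*(exp(2*I*pi/3))*conj(1) + 4*(exp(-2*I*pi/3))*conj(1)]
      = (1/12)[(10) + (-6) + (4*exp(2*I*pi/3)) + (4*exp(-2*I*pi/3))] = 0/12 = 0
  <chi_rho, chi_2> = (1/12)[1*(10)*conj(1) + 3*(-2)*conj(1) + 4*(exp(2*I*pi/3))*conj(exp(2*I*pi/3)) + 4*(exp(-2*I*pi/3))*conj(exp(-2*I*pi/3))]
      = (1/12)[(10) + (-6) + (4) + (4)] = 12/12 = 1
  <chi_rho, chi_3> = (1/12)[1*(10)*conj(1) + 3*(-2)*conj(1) + 4*(exp(2*I*pi/3))*conj(exp(-2*I*pi/3)) + 4*(exp(-2*I*pi/3))*conj(exp(2*I*pi/3))]
      = (1/12)[(10) + (-6) + (4*exp(-2*I*pi/3)) + (4*exp(2*I*pi/3))] = 0/12 = 0
  <chi_rho, chi_4> = (1/12)[1*(10)*conj(3) + 3*(-2)*conj(-1) + 4*(exp(2*I*pi/3))*conj(0) + 4*(exp(-2*I*pi/3))*conj(0)]
      = (1/12)[(30) + (6) + (0) + (0)] = 36/12 = 3
(Exp terms are combined using exp(i*s)*conj(exp(i*t)) = exp(i*(s-t)), and sums of them are collapsed using the identity that for every m > 1 the m distinct m-th roots of unity sum to 0, e.g. 1 + exp(2*I*pi/3) + exp(-2*I*pi/3) = 0.)
Dimension check: dim(rho) = sum (mult * dim) = 0*1 + 1*1 + 0*1 + 3*3 = 10 = chi_rho(e) = 10.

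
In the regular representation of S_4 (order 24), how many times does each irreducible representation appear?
Each irreducible V_i of dimension d_i appears with multiplicity d_i, i.e. rho_reg = (direct sum over all irreducibles V_i) d_i V_i. The irreducible dimensions for S_4 are 1, 1, 2, 3, 3: 2 irreducibles of dimension 1, each with multiplicity 1; 1 irreducible of dimension 2, with multiplicity 2; 2 irreducibles of dimension 3, each with multiplicity 3. Total dimension 2*1*1 + 1*2*2 + 2*3*3 = 24 = |G|.

Reasoning: General theorem: in the regular representation of a finite group G, each irreducible appears with multiplicity equal to its dimension. Check: dim(rho_reg) = sum d_i^2 = 1 + 1 + 4 + 9 + 9 = 24 = |G|.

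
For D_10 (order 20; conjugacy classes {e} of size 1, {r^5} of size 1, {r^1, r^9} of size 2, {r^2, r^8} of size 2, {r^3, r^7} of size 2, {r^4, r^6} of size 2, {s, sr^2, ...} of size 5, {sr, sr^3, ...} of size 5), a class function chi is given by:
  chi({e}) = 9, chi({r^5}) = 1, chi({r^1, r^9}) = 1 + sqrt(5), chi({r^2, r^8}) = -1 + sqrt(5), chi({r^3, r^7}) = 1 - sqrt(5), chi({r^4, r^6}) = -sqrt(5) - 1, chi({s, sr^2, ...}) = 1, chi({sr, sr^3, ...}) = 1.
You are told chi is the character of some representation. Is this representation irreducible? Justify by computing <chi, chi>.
Not irreducible (reducible): <chi, chi> = 7 > 1.

Argument: <chi, chi> = (1/|G|) sum_C |C| * |chi(C)|^2 = (1/20)[1*|9|^2 + 1*|1|^2 + 2*|1 + sqrt(5)|^2 + 2*|-1 + sqrt(5)|^2 + 2*|1 - sqrt(5)|^2 + 2*|-sqrt(5) - 1|^2 + 5*|1|^2 + 5*|1|^2]
  = (1/20)[(81) + (1) + (4*sqrt(5) + 12) + (12 - 4*sqrt(5)) + (12 - 4*sqrt(5)) + (4*sqrt(5) + 12) + (5) + (5)] = 140/20 = 7.
A character is irreducible iff <chi, chi> = 1, so this representation is reducible.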